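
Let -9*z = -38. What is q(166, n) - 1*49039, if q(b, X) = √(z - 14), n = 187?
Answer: -49039 + 2*I*√22/3 ≈ -49039.0 + 3.1269*I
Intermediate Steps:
z = 38/9 (z = -⅑*(-38) = 38/9 ≈ 4.2222)
q(b, X) = 2*I*√22/3 (q(b, X) = √(38/9 - 14) = √(-88/9) = 2*I*√22/3)
q(166, n) - 1*49039 = 2*I*√22/3 - 1*49039 = 2*I*√22/3 - 49039 = -49039 + 2*I*√22/3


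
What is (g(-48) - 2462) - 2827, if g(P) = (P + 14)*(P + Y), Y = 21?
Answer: -4371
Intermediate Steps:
g(P) = (14 + P)*(21 + P) (g(P) = (P + 14)*(P + 21) = (14 + P)*(21 + P))
(g(-48) - 2462) - 2827 = ((294 + (-48)² + 35*(-48)) - 2462) - 2827 = ((294 + 2304 - 1680) - 2462) - 2827 = (918 - 2462) - 2827 = -1544 - 2827 = -4371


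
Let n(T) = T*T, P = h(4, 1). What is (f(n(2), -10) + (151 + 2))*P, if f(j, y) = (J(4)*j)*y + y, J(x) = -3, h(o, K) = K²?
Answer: 263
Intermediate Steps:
P = 1 (P = 1² = 1)
n(T) = T²
f(j, y) = y - 3*j*y (f(j, y) = (-3*j)*y + y = -3*j*y + y = y - 3*j*y)
(f(n(2), -10) + (151 + 2))*P = (-10*(1 - 3*2²) + (151 + 2))*1 = (-10*(1 - 3*4) + 153)*1 = (-10*(1 - 12) + 153)*1 = (-10*(-11) + 153)*1 = (110 + 153)*1 = 263*1 = 263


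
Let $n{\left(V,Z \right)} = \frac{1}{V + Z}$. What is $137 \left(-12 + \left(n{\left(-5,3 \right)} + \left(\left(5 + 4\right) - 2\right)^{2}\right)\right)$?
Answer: $\frac{10001}{2} \approx 5000.5$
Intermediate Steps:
$137 \left(-12 + \left(n{\left(-5,3 \right)} + \left(\left(5 + 4\right) - 2\right)^{2}\right)\right) = 137 \left(-12 + \left(\frac{1}{-5 + 3} + \left(\left(5 + 4\right) - 2\right)^{2}\right)\right) = 137 \left(-12 + \left(\frac{1}{-2} + \left(9 - 2\right)^{2}\right)\right) = 137 \left(-12 - \left(\frac{1}{2} - 7^{2}\right)\right) = 137 \left(-12 + \left(- \frac{1}{2} + 49\right)\right) = 137 \left(-12 + \frac{97}{2}\right) = 137 \cdot \frac{73}{2} = \frac{10001}{2}$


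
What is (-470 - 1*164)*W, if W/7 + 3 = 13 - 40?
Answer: 133140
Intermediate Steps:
W = -210 (W = -21 + 7*(13 - 40) = -21 + 7*(-27) = -21 - 189 = -210)
(-470 - 1*164)*W = (-470 - 1*164)*(-210) = (-470 - 164)*(-210) = -634*(-210) = 133140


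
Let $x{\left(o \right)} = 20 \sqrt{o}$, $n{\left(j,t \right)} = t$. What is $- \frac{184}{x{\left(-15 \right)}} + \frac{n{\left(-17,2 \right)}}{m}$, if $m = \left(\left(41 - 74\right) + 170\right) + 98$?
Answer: $\frac{2}{235} + \frac{46 i \sqrt{15}}{75} \approx 0.0085106 + 2.3754 i$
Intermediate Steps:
$m = 235$ ($m = \left(\left(41 - 74\right) + 170\right) + 98 = \left(-33 + 170\right) + 98 = 137 + 98 = 235$)
$- \frac{184}{x{\left(-15 \right)}} + \frac{n{\left(-17,2 \right)}}{m} = - \frac{184}{20 \sqrt{-15}} + \frac{2}{235} = - \frac{184}{20 i \sqrt{15}} + 2 \cdot \frac{1}{235} = - \frac{184}{20 i \sqrt{15}} + \frac{2}{235} = - 184 \left(- \frac{i \sqrt{15}}{300}\right) + \frac{2}{235} = \frac{46 i \sqrt{15}}{75} + \frac{2}{235} = \frac{2}{235} + \frac{46 i \sqrt{15}}{75}$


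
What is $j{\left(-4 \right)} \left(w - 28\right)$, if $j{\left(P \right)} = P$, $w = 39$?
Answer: $-44$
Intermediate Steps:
$j{\left(-4 \right)} \left(w - 28\right) = - 4 \left(39 - 28\right) = \left(-4\right) 11 = -44$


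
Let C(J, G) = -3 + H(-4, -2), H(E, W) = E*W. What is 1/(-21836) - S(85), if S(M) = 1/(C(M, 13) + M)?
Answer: -10963/982620 ≈ -0.011157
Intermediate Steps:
C(J, G) = 5 (C(J, G) = -3 - 4*(-2) = -3 + 8 = 5)
S(M) = 1/(5 + M)
1/(-21836) - S(85) = 1/(-21836) - 1/(5 + 85) = -1/21836 - 1/90 = -10963/982620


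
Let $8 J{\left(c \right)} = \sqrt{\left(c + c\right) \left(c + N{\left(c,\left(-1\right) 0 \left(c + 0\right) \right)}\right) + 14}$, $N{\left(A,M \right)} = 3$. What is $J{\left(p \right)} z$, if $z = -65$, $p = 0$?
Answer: $- \frac{65 \sqrt{14}}{8} \approx -30.401$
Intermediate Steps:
$J{\left(c \right)} = \frac{\sqrt{14 + 2 c \left(3 + c\right)}}{8}$ ($J{\left(c \right)} = \frac{\sqrt{\left(c + c\right) \left(c + 3\right) + 14}}{8} = \frac{\sqrt{2 c \left(3 + c\right) + 14}}{8} = \frac{\sqrt{14 + 2 c \left(3 + c\right)}}{8}$)
$J{\left(p \right)} z = \frac{\sqrt{14 + 2 \cdot 0^{2} + 6 \cdot 0}}{8} \left(-65\right) = \frac{\sqrt{14 + 2 \cdot 0 + 0}}{8} \left(-65\right) = \frac{\sqrt{14 + 0 + 0}}{8} \left(-65\right) = \frac{\sqrt{14}}{8} \left(-65\right) = - \frac{65 \sqrt{14}}{8}$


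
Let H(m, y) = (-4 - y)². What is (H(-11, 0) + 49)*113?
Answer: 7345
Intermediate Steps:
(H(-11, 0) + 49)*113 = ((4 + 0)² + 49)*113 = (4² + 49)*113 = (16 + 49)*113 = 65*113 = 7345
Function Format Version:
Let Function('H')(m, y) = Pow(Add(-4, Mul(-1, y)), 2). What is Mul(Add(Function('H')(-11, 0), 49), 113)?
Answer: 7345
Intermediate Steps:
Mul(Add(Function('H')(-11, 0), 49), 113) = Mul(Add(Pow(Add(4, 0), 2), 49), 113) = Mul(Add(Pow(4, 2), 49), 113) = Mul(Add(16, 49), 113) = Mul(65, 113) = 7345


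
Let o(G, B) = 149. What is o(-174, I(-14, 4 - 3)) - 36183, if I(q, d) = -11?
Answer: -36034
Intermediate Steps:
o(-174, I(-14, 4 - 3)) - 36183 = 149 - 36183 = -36034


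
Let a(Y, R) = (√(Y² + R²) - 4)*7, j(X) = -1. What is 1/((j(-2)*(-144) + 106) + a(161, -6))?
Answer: -222/1222609 + 7*√25957/1222609 ≈ 0.00074086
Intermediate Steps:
a(Y, R) = -28 + 7*√(R² + Y²) (a(Y, R) = (√(R² + Y²) - 4)*7 = (-4 + √(R² + Y²))*7 = -28 + 7*√(R² + Y²))
1/((j(-2)*(-144) + 106) + a(161, -6)) = 1/((-1*(-144) + 106) + (-28 + 7*√((-6)² + 161²))) = 1/((144 + 106) + (-28 + 7*√(36 + 25921))) = 1/(250 + (-28 + 7*√25957)) = 1/(222 + 7*√25957)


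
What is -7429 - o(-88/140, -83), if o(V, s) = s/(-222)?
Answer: -1649321/222 ≈ -7429.4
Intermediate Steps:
o(V, s) = -s/222 (o(V, s) = s*(-1/222) = -s/222)
-7429 - o(-88/140, -83) = -7429 - (-1)*(-83)/222 = -7429 - 1*83/222 = -7429 - 83/222 = -1649321/222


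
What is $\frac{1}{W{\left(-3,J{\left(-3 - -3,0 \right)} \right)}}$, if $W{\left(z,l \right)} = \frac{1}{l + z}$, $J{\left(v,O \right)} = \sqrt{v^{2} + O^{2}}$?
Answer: $-3$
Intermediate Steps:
$J{\left(v,O \right)} = \sqrt{O^{2} + v^{2}}$
$\frac{1}{W{\left(-3,J{\left(-3 - -3,0 \right)} \right)}} = \frac{1}{\frac{1}{\sqrt{0^{2} + \left(-3 - -3\right)^{2}} - 3}} = \frac{1}{\frac{1}{\sqrt{0 + \left(-3 + 3\right)^{2}} - 3}} = \frac{1}{\frac{1}{\sqrt{0 + 0^{2}} - 3}} = \frac{1}{\frac{1}{\sqrt{0 + 0} - 3}} = \frac{1}{\frac{1}{\sqrt{0} - 3}} = \frac{1}{\frac{1}{0 - 3}} = \frac{1}{\frac{1}{-3}} = \frac{1}{- \frac{1}{3}} = -3$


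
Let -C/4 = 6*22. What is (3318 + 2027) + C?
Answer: 4817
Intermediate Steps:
C = -528 (C = -24*22 = -4*132 = -528)
(3318 + 2027) + C = (3318 + 2027) - 528 = 5345 - 528 = 4817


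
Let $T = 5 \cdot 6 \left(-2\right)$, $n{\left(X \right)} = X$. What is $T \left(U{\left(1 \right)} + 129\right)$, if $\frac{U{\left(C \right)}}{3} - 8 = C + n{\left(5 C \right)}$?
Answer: $-10260$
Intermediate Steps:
$U{\left(C \right)} = 24 + 18 C$ ($U{\left(C \right)} = 24 + 3 \left(C + 5 C\right) = 24 + 3 \cdot 6 C = 24 + 18 C$)
$T = -60$ ($T = 5 \left(-12\right) = -60$)
$T \left(U{\left(1 \right)} + 129\right) = - 60 \left(\left(24 + 18 \cdot 1\right) + 129\right) = - 60 \left(\left(24 + 18\right) + 129\right) = - 60 \left(42 + 129\right) = \left(-60\right) 171 = -10260$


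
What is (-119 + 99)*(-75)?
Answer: 1500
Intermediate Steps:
(-119 + 99)*(-75) = -20*(-75) = 1500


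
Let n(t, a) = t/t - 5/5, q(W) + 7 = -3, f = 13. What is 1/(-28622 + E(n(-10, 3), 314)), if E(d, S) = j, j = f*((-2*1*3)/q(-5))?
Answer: -5/143071 ≈ -3.4948e-5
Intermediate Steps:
q(W) = -10 (q(W) = -7 - 3 = -10)
n(t, a) = 0 (n(t, a) = 1 - 5*⅕ = 1 - 1 = 0)
j = 39/5 (j = 13*((-2*1*3)/(-10)) = 13*(-2*3*(-⅒)) = 13*(-6*(-⅒)) = 13*(⅗) = 39/5 ≈ 7.8000)
E(d, S) = 39/5
1/(-28622 + E(n(-10, 3), 314)) = 1/(-28622 + 39/5) = 1/(-143071/5) = -5/143071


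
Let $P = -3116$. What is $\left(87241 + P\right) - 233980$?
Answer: $-149855$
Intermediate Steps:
$\left(87241 + P\right) - 233980 = \left(87241 - 3116\right) - 233980 = 84125 - 233980 = -149855$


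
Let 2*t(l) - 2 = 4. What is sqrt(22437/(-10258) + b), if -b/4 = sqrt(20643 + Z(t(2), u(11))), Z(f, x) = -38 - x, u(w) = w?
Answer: sqrt(-230158746 - 420906256*sqrt(20594))/10258 ≈ 24.004*I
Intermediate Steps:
t(l) = 3 (t(l) = 1 + (1/2)*4 = 1 + 2 = 3)
b = -4*sqrt(20594) (b = -4*sqrt(20643 + (-38 - 1*11)) = -4*sqrt(20643 + (-38 - 11)) = -4*sqrt(20643 - 49) = -4*sqrt(20594) ≈ -574.02)
sqrt(22437/(-10258) + b) = sqrt(22437/(-10258) - 4*sqrt(20594)) = sqrt(22437*(-1/10258) - 4*sqrt(20594)) = sqrt(-22437/10258 - 4*sqrt(20594))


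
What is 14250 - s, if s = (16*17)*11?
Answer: 11258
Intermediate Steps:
s = 2992 (s = 272*11 = 2992)
14250 - s = 14250 - 1*2992 = 14250 - 2992 = 11258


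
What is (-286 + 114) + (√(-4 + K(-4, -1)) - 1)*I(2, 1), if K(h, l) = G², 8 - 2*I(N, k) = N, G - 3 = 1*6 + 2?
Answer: -175 + 9*√13 ≈ -142.55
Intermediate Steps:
G = 11 (G = 3 + (1*6 + 2) = 3 + (6 + 2) = 3 + 8 = 11)
I(N, k) = 4 - N/2
K(h, l) = 121 (K(h, l) = 11² = 121)
(-286 + 114) + (√(-4 + K(-4, -1)) - 1)*I(2, 1) = (-286 + 114) + (√(-4 + 121) - 1)*(4 - ½*2) = -172 + (√117 - 1)*(4 - 1) = -172 + (3*√13 - 1)*3 = -172 + (-1 + 3*√13)*3 = -172 + (-3 + 9*√13) = -175 + 9*√13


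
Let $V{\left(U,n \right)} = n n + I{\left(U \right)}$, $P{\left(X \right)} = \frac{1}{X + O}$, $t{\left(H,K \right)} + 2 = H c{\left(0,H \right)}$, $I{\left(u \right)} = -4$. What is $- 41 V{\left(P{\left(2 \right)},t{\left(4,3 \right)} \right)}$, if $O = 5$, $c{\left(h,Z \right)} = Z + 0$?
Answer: $-7872$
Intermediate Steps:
$c{\left(h,Z \right)} = Z$
$t{\left(H,K \right)} = -2 + H^{2}$ ($t{\left(H,K \right)} = -2 + H H = -2 + H^{2}$)
$P{\left(X \right)} = \frac{1}{5 + X}$ ($P{\left(X \right)} = \frac{1}{X + 5} = \frac{1}{5 + X}$)
$V{\left(U,n \right)} = -4 + n^{2}$ ($V{\left(U,n \right)} = n n - 4 = n^{2} - 4 = -4 + n^{2}$)
$- 41 V{\left(P{\left(2 \right)},t{\left(4,3 \right)} \right)} = - 41 \left(-4 + \left(-2 + 4^{2}\right)^{2}\right) = - 41 \left(-4 + \left(-2 + 16\right)^{2}\right) = - 41 \left(-4 + 14^{2}\right) = - 41 \left(-4 + 196\right) = \left(-41\right) 192 = -7872$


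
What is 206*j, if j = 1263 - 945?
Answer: 65508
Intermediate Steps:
j = 318
206*j = 206*318 = 65508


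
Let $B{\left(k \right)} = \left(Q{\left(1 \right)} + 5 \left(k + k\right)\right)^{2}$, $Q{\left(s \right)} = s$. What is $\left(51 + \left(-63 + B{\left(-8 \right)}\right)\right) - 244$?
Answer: $5985$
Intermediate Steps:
$B{\left(k \right)} = \left(1 + 10 k\right)^{2}$ ($B{\left(k \right)} = \left(1 + 5 \left(k + k\right)\right)^{2} = \left(1 + 5 \cdot 2 k\right)^{2} = \left(1 + 10 k\right)^{2}$)
$\left(51 + \left(-63 + B{\left(-8 \right)}\right)\right) - 244 = \left(51 - \left(63 - \left(1 + 10 \left(-8\right)\right)^{2}\right)\right) - 244 = \left(51 - \left(63 - \left(1 - 80\right)^{2}\right)\right) - 244 = \left(51 - \left(63 - \left(-79\right)^{2}\right)\right) - 244 = \left(51 + \left(-63 + 6241\right)\right) - 244 = \left(51 + 6178\right) - 244 = 6229 - 244 = 5985$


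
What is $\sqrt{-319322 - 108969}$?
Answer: $i \sqrt{428291} \approx 654.44 i$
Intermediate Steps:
$\sqrt{-319322 - 108969} = \sqrt{-428291} = i \sqrt{428291}$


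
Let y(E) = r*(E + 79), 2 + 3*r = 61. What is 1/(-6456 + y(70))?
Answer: -3/10577 ≈ -0.00028363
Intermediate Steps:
r = 59/3 (r = -2/3 + (1/3)*61 = -2/3 + 61/3 = 59/3 ≈ 19.667)
y(E) = 4661/3 + 59*E/3 (y(E) = 59*(E + 79)/3 = 59*(79 + E)/3 = 4661/3 + 59*E/3)
1/(-6456 + y(70)) = 1/(-6456 + (4661/3 + (59/3)*70)) = 1/(-6456 + (4661/3 + 4130/3)) = 1/(-6456 + 8791/3) = 1/(-10577/3) = -3/10577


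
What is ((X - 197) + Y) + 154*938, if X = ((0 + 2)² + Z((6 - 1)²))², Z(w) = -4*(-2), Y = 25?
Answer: 144424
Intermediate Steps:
Z(w) = 8
X = 144 (X = ((0 + 2)² + 8)² = (2² + 8)² = (4 + 8)² = 12² = 144)
((X - 197) + Y) + 154*938 = ((144 - 197) + 25) + 154*938 = (-53 + 25) + 144452 = -28 + 144452 = 144424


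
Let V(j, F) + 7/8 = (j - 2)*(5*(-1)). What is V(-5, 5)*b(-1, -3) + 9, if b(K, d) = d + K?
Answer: -255/2 ≈ -127.50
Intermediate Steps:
b(K, d) = K + d
V(j, F) = 73/8 - 5*j (V(j, F) = -7/8 + (j - 2)*(5*(-1)) = -7/8 + (-2 + j)*(-5) = -7/8 + (10 - 5*j) = 73/8 - 5*j)
V(-5, 5)*b(-1, -3) + 9 = (73/8 - 5*(-5))*(-1 - 3) + 9 = (73/8 + 25)*(-4) + 9 = (273/8)*(-4) + 9 = -273/2 + 9 = -255/2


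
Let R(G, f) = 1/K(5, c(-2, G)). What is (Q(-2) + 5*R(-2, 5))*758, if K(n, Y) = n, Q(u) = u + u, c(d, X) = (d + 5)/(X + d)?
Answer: -2274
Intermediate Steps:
c(d, X) = (5 + d)/(X + d)
Q(u) = 2*u
R(G, f) = ⅕ (R(G, f) = 1/5 = ⅕)
(Q(-2) + 5*R(-2, 5))*758 = (2*(-2) + 5*(⅕))*758 = (-4 + 1)*758 = -3*758 = -2274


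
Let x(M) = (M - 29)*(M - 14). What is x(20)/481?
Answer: -54/481 ≈ -0.11227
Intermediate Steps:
x(M) = (-29 + M)*(-14 + M)
x(20)/481 = (406 + 20² - 43*20)/481 = (406 + 400 - 860)*(1/481) = -54*1/481 = -54/481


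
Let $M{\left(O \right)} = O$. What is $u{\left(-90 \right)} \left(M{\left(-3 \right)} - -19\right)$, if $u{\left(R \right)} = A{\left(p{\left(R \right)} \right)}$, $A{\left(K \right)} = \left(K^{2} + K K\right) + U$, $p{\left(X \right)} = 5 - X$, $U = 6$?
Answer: $288896$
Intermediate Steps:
$A{\left(K \right)} = 6 + 2 K^{2}$ ($A{\left(K \right)} = \left(K^{2} + K K\right) + 6 = \left(K^{2} + K^{2}\right) + 6 = 2 K^{2} + 6 = 6 + 2 K^{2}$)
$u{\left(R \right)} = 6 + 2 \left(5 - R\right)^{2}$
$u{\left(-90 \right)} \left(M{\left(-3 \right)} - -19\right) = \left(6 + 2 \left(-5 - 90\right)^{2}\right) \left(-3 - -19\right) = \left(6 + 2 \left(-95\right)^{2}\right) \left(-3 + 19\right) = \left(6 + 2 \cdot 9025\right) 16 = \left(6 + 18050\right) 16 = 18056 \cdot 16 = 288896$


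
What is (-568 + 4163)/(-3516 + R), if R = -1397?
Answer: -3595/4913 ≈ -0.73173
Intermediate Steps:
(-568 + 4163)/(-3516 + R) = (-568 + 4163)/(-3516 - 1397) = 3595/(-4913) = 3595*(-1/4913) = -3595/4913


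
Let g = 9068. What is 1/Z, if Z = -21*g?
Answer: -1/190428 ≈ -5.2513e-6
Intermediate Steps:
Z = -190428 (Z = -21*9068 = -190428)
1/Z = 1/(-190428) = -1/190428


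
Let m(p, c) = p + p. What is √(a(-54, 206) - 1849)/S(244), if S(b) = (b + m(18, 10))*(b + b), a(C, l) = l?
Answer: I*√1643/136640 ≈ 0.00029665*I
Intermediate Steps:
m(p, c) = 2*p
S(b) = 2*b*(36 + b) (S(b) = (b + 2*18)*(b + b) = (b + 36)*(2*b) = (36 + b)*(2*b) = 2*b*(36 + b))
√(a(-54, 206) - 1849)/S(244) = √(206 - 1849)/((2*244*(36 + 244))) = √(-1643)/((2*244*280)) = (I*√1643)/136640 = (I*√1643)*(1/136640) = I*√1643/136640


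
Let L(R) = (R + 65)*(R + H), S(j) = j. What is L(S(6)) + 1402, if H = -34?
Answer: -586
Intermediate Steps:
L(R) = (-34 + R)*(65 + R) (L(R) = (R + 65)*(R - 34) = (65 + R)*(-34 + R) = (-34 + R)*(65 + R))
L(S(6)) + 1402 = (-2210 + 6² + 31*6) + 1402 = (-2210 + 36 + 186) + 1402 = -1988 + 1402 = -586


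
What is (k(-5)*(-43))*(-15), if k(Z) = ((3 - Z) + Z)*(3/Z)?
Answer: -1161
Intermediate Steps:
k(Z) = 9/Z (k(Z) = 3*(3/Z) = 9/Z)
(k(-5)*(-43))*(-15) = ((9/(-5))*(-43))*(-15) = ((9*(-⅕))*(-43))*(-15) = -9/5*(-43)*(-15) = (387/5)*(-15) = -1161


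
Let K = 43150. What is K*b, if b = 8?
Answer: 345200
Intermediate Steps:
K*b = 43150*8 = 345200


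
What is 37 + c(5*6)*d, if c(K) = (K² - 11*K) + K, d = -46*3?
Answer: -82763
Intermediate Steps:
d = -138
c(K) = K² - 10*K
37 + c(5*6)*d = 37 + ((5*6)*(-10 + 5*6))*(-138) = 37 + (30*(-10 + 30))*(-138) = 37 + (30*20)*(-138) = 37 + 600*(-138) = 37 - 82800 = -82763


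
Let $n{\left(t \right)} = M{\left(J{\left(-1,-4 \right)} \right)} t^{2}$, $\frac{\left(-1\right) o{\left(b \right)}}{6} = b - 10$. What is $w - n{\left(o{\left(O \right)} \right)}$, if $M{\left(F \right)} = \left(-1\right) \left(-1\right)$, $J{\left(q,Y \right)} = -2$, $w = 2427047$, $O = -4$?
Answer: $2419991$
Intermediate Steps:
$o{\left(b \right)} = 60 - 6 b$ ($o{\left(b \right)} = - 6 \left(b - 10\right) = - 6 \left(-10 + b\right) = 60 - 6 b$)
$M{\left(F \right)} = 1$
$n{\left(t \right)} = t^{2}$ ($n{\left(t \right)} = 1 t^{2} = t^{2}$)
$w - n{\left(o{\left(O \right)} \right)} = 2427047 - \left(60 - -24\right)^{2} = 2427047 - \left(60 + 24\right)^{2} = 2427047 - 84^{2} = 2427047 - 7056 = 2419991$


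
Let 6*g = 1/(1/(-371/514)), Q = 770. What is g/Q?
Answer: -53/339240 ≈ -0.00015623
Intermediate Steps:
g = -371/3084 (g = 1/(6*(1/(-371/514))) = 1/(6*(-514/371)) = (1/6)*(-371/514) = -371/3084 ≈ -0.12030)
g/Q = -371/3084/770 = -371/3084*1/770 = -53/339240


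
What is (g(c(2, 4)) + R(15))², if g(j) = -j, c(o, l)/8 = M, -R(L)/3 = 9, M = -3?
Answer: 9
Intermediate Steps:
R(L) = -27 (R(L) = -3*9 = -27)
c(o, l) = -24 (c(o, l) = 8*(-3) = -24)
(g(c(2, 4)) + R(15))² = (-1*(-24) - 27)² = (24 - 27)² = (-3)² = 9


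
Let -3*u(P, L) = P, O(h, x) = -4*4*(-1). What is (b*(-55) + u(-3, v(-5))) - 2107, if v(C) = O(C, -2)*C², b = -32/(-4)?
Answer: -2546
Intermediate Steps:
b = 8 (b = -32*(-¼) = 8)
O(h, x) = 16 (O(h, x) = -16*(-1) = 16)
v(C) = 16*C²
u(P, L) = -P/3
(b*(-55) + u(-3, v(-5))) - 2107 = (8*(-55) - ⅓*(-3)) - 2107 = (-440 + 1) - 2107 = -439 - 2107 = -2546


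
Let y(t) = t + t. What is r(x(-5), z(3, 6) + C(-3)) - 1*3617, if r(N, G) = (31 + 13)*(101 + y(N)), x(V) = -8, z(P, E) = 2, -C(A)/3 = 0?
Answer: 123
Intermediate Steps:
C(A) = 0 (C(A) = -3*0 = 0)
y(t) = 2*t
r(N, G) = 4444 + 88*N (r(N, G) = (31 + 13)*(101 + 2*N) = 44*(101 + 2*N) = 4444 + 88*N)
r(x(-5), z(3, 6) + C(-3)) - 1*3617 = (4444 + 88*(-8)) - 1*3617 = (4444 - 704) - 3617 = 3740 - 3617 = 123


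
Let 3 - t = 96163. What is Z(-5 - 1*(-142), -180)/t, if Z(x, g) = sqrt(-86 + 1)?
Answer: -I*sqrt(85)/96160 ≈ -9.5877e-5*I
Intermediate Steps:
Z(x, g) = I*sqrt(85) (Z(x, g) = sqrt(-85) = I*sqrt(85))
t = -96160 (t = 3 - 1*96163 = 3 - 96163 = -96160)
Z(-5 - 1*(-142), -180)/t = (I*sqrt(85))/(-96160) = (I*sqrt(85))*(-1/96160) = -I*sqrt(85)/96160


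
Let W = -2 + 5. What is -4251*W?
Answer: -12753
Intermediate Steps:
W = 3
-4251*W = -4251*3 = -12753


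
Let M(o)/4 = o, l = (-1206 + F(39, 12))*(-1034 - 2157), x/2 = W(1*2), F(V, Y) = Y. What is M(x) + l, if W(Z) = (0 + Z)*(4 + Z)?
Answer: 3810150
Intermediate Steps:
W(Z) = Z*(4 + Z)
x = 24 (x = 2*((1*2)*(4 + 1*2)) = 2*(2*(4 + 2)) = 2*(2*6) = 2*12 = 24)
l = 3810054 (l = (-1206 + 12)*(-1034 - 2157) = -1194*(-3191) = 3810054)
M(o) = 4*o
M(x) + l = 4*24 + 3810054 = 96 + 3810054 = 3810150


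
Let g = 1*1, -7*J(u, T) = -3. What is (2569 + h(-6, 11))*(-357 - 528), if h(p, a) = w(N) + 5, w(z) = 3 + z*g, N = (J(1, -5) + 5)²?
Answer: -113029545/49 ≈ -2.3067e+6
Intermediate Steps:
J(u, T) = 3/7 (J(u, T) = -⅐*(-3) = 3/7)
g = 1
N = 1444/49 (N = (3/7 + 5)² = (38/7)² = 1444/49 ≈ 29.469)
w(z) = 3 + z (w(z) = 3 + z*1 = 3 + z)
h(p, a) = 1836/49 (h(p, a) = (3 + 1444/49) + 5 = 1591/49 + 5 = 1836/49)
(2569 + h(-6, 11))*(-357 - 528) = (2569 + 1836/49)*(-357 - 528) = (127717/49)*(-885) = -113029545/49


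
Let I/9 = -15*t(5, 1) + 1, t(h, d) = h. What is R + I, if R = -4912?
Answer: -5578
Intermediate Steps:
I = -666 (I = 9*(-15*5 + 1) = 9*(-75 + 1) = 9*(-74) = -666)
R + I = -4912 - 666 = -5578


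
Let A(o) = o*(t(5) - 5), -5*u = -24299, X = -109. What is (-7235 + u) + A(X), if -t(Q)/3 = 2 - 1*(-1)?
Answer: -4246/5 ≈ -849.20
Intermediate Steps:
u = 24299/5 (u = -⅕*(-24299) = 24299/5 ≈ 4859.8)
t(Q) = -9 (t(Q) = -3*(2 - 1*(-1)) = -3*(2 + 1) = -3*3 = -9)
A(o) = -14*o (A(o) = o*(-9 - 5) = o*(-14) = -14*o)
(-7235 + u) + A(X) = (-7235 + 24299/5) - 14*(-109) = -11876/5 + 1526 = -4246/5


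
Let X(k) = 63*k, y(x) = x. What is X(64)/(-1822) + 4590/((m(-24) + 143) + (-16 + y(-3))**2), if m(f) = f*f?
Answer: 7423/3644 ≈ 2.0370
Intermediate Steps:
m(f) = f**2
X(64)/(-1822) + 4590/((m(-24) + 143) + (-16 + y(-3))**2) = (63*64)/(-1822) + 4590/(((-24)**2 + 143) + (-16 - 3)**2) = 4032*(-1/1822) + 4590/((576 + 143) + (-19)**2) = -2016/911 + 4590/(719 + 361) = -2016/911 + 4590/1080 = -2016/911 + 4590*(1/1080) = -2016/911 + 17/4 = 7423/3644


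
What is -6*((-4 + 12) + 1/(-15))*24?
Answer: -5712/5 ≈ -1142.4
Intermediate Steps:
-6*((-4 + 12) + 1/(-15))*24 = -6*(8 - 1/15)*24 = -6*119/15*24 = -238/5*24 = -5712/5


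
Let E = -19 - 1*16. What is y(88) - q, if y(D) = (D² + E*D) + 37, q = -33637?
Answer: 38338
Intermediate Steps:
E = -35 (E = -19 - 16 = -35)
y(D) = 37 + D² - 35*D (y(D) = (D² - 35*D) + 37 = 37 + D² - 35*D)
y(88) - q = (37 + 88² - 35*88) - 1*(-33637) = (37 + 7744 - 3080) + 33637 = 4701 + 33637 = 38338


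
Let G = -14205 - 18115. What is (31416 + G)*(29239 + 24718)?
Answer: -48777128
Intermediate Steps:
G = -32320
(31416 + G)*(29239 + 24718) = (31416 - 32320)*(29239 + 24718) = -904*53957 = -48777128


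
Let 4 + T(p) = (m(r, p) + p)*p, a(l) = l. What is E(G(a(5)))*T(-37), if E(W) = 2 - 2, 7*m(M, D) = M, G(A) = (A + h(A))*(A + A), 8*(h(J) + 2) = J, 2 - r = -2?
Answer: 0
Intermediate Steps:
r = 4 (r = 2 - 1*(-2) = 2 + 2 = 4)
h(J) = -2 + J/8
G(A) = 2*A*(-2 + 9*A/8) (G(A) = (A + (-2 + A/8))*(A + A) = (-2 + 9*A/8)*(2*A) = 2*A*(-2 + 9*A/8))
m(M, D) = M/7
E(W) = 0
T(p) = -4 + p*(4/7 + p) (T(p) = -4 + ((⅐)*4 + p)*p = -4 + (4/7 + p)*p = -4 + p*(4/7 + p))
E(G(a(5)))*T(-37) = 0*(-4 + (-37)² + (4/7)*(-37)) = 0*(-4 + 1369 - 148/7) = 0*(9407/7) = 0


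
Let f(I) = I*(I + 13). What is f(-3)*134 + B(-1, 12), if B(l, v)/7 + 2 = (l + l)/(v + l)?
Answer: -44388/11 ≈ -4035.3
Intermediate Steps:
B(l, v) = -14 + 14*l/(l + v) (B(l, v) = -14 + 7*((l + l)/(v + l)) = -14 + 7*((2*l)/(l + v)) = -14 + 7*(2*l/(l + v)) = -14 + 14*l/(l + v))
f(I) = I*(13 + I)
f(-3)*134 + B(-1, 12) = -3*(13 - 3)*134 - 14*12/(-1 + 12) = -3*10*134 - 14*12/11 = -30*134 - 14*12*1/11 = -4020 - 168/11 = -44388/11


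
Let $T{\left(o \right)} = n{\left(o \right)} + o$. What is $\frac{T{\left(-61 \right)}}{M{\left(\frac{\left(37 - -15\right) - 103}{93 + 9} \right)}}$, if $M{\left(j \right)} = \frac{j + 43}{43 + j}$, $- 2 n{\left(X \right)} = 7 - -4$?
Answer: $- \frac{133}{2} \approx -66.5$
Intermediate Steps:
$n{\left(X \right)} = - \frac{11}{2}$ ($n{\left(X \right)} = - \frac{7 - -4}{2} = - \frac{7 + 4}{2} = \left(- \frac{1}{2}\right) 11 = - \frac{11}{2}$)
$M{\left(j \right)} = 1$ ($M{\left(j \right)} = \frac{43 + j}{43 + j} = 1$)
$T{\left(o \right)} = - \frac{11}{2} + o$
$\frac{T{\left(-61 \right)}}{M{\left(\frac{\left(37 - -15\right) - 103}{93 + 9} \right)}} = \frac{- \frac{11}{2} - 61}{1} = \left(- \frac{133}{2}\right) 1 = - \frac{133}{2}$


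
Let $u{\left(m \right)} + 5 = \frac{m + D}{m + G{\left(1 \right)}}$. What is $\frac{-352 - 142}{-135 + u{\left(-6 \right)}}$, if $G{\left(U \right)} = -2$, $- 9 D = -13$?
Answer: $\frac{35568}{10039} \approx 3.543$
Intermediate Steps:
$D = \frac{13}{9}$ ($D = \left(- \frac{1}{9}\right) \left(-13\right) = \frac{13}{9} \approx 1.4444$)
$u{\left(m \right)} = -5 + \frac{\frac{13}{9} + m}{-2 + m}$ ($u{\left(m \right)} = -5 + \frac{m + \frac{13}{9}}{m - 2} = -5 + \frac{\frac{13}{9} + m}{-2 + m}$)
$\frac{-352 - 142}{-135 + u{\left(-6 \right)}} = \frac{-352 - 142}{-135 + \frac{103 - -216}{9 \left(-2 - 6\right)}} = - \frac{494}{-135 + \frac{103 + 216}{9 \left(-8\right)}} = - \frac{494}{-135 + \frac{1}{9} \left(- \frac{1}{8}\right) 319} = - \frac{494}{-135 - \frac{319}{72}} = - \frac{494}{- \frac{10039}{72}} = \left(-494\right) \left(- \frac{72}{10039}\right) = \frac{35568}{10039}$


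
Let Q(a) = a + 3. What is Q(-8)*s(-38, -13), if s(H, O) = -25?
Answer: 125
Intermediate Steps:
Q(a) = 3 + a
Q(-8)*s(-38, -13) = (3 - 8)*(-25) = -5*(-25) = 125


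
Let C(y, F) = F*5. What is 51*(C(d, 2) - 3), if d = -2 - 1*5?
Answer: 357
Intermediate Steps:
d = -7 (d = -2 - 5 = -7)
C(y, F) = 5*F
51*(C(d, 2) - 3) = 51*(5*2 - 3) = 51*(10 - 3) = 51*7 = 357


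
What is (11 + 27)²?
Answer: 1444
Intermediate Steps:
(11 + 27)² = 38² = 1444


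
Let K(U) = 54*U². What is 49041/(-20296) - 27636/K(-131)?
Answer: -7667816785/3134696904 ≈ -2.4461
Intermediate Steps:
49041/(-20296) - 27636/K(-131) = 49041/(-20296) - 27636/(54*(-131)²) = 49041*(-1/20296) - 27636/(54*17161) = -49041/20296 - 27636/926694 = -49041/20296 - 27636*1/926694 = -49041/20296 - 4606/154449 = -7667816785/3134696904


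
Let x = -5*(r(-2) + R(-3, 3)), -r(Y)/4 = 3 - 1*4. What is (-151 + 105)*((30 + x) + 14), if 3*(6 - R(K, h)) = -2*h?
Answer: 736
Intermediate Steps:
r(Y) = 4 (r(Y) = -4*(3 - 1*4) = -4*(3 - 4) = -4*(-1) = 4)
R(K, h) = 6 + 2*h/3 (R(K, h) = 6 - (-2)*h/3 = 6 + 2*h/3)
x = -60 (x = -5*(4 + (6 + (2/3)*3)) = -5*(4 + (6 + 2)) = -5*(4 + 8) = -5*12 = -60)
(-151 + 105)*((30 + x) + 14) = (-151 + 105)*((30 - 60) + 14) = -46*(-30 + 14) = -46*(-16) = 736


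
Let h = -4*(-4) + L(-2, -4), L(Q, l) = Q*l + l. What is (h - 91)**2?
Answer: 5041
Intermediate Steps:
L(Q, l) = l + Q*l
h = 20 (h = -4*(-4) - 4*(1 - 2) = 16 - 4*(-1) = 16 + 4 = 20)
(h - 91)**2 = (20 - 91)**2 = (-71)**2 = 5041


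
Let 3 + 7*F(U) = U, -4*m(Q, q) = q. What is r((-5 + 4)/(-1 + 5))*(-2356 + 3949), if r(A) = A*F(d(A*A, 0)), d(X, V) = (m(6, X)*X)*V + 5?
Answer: -1593/14 ≈ -113.79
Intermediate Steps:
m(Q, q) = -q/4
d(X, V) = 5 - V*X²/4 (d(X, V) = ((-X/4)*X)*V + 5 = (-X²/4)*V + 5 = -V*X²/4 + 5 = 5 - V*X²/4)
F(U) = -3/7 + U/7
r(A) = 2*A/7 (r(A) = A*(-3/7 + (5 - ¼*0*(A*A)²)/7) = A*(-3/7 + (5 - ¼*0*(A²)²)/7) = A*(-3/7 + (5 - ¼*0*A⁴)/7) = A*(-3/7 + (5 + 0)/7) = A*(-3/7 + (⅐)*5) = A*(-3/7 + 5/7) = A*(2/7) = 2*A/7)
r((-5 + 4)/(-1 + 5))*(-2356 + 3949) = (2*((-5 + 4)/(-1 + 5))/7)*(-2356 + 3949) = (2*(-1/4)/7)*1593 = (2*(-1*¼)/7)*1593 = ((2/7)*(-¼))*1593 = -1/14*1593 = -1593/14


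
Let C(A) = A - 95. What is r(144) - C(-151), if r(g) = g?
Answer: 390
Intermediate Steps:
C(A) = -95 + A
r(144) - C(-151) = 144 - (-95 - 151) = 144 - 1*(-246) = 144 + 246 = 390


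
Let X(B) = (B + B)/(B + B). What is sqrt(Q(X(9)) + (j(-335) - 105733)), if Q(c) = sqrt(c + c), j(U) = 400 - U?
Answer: sqrt(-104998 + sqrt(2)) ≈ 324.03*I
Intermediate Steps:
X(B) = 1 (X(B) = (2*B)/((2*B)) = (2*B)*(1/(2*B)) = 1)
Q(c) = sqrt(2)*sqrt(c) (Q(c) = sqrt(2*c) = sqrt(2)*sqrt(c))
sqrt(Q(X(9)) + (j(-335) - 105733)) = sqrt(sqrt(2)*sqrt(1) + ((400 - 1*(-335)) - 105733)) = sqrt(sqrt(2)*1 + ((400 + 335) - 105733)) = sqrt(sqrt(2) + (735 - 105733)) = sqrt(sqrt(2) - 104998) = sqrt(-104998 + sqrt(2))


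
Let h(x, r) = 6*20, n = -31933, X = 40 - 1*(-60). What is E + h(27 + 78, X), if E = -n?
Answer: 32053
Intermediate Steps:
X = 100 (X = 40 + 60 = 100)
h(x, r) = 120
E = 31933 (E = -1*(-31933) = 31933)
E + h(27 + 78, X) = 31933 + 120 = 32053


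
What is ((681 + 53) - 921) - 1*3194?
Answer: -3381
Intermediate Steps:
((681 + 53) - 921) - 1*3194 = (734 - 921) - 3194 = -187 - 3194 = -3381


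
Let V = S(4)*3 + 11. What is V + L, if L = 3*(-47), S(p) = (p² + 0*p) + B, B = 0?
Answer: -82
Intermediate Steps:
S(p) = p² (S(p) = (p² + 0*p) + 0 = (p² + 0) + 0 = p² + 0 = p²)
V = 59 (V = 4²*3 + 11 = 16*3 + 11 = 48 + 11 = 59)
L = -141
V + L = 59 - 141 = -82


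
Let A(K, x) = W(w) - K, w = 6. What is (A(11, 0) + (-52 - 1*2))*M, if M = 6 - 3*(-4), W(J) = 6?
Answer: -1062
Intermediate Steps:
M = 18 (M = 6 + 12 = 18)
A(K, x) = 6 - K
(A(11, 0) + (-52 - 1*2))*M = ((6 - 1*11) + (-52 - 1*2))*18 = ((6 - 11) + (-52 - 2))*18 = (-5 - 54)*18 = -59*18 = -1062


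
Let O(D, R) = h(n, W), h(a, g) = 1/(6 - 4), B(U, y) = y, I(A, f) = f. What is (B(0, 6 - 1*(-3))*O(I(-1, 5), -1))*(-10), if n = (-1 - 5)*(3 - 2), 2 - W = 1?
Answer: -45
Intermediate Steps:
W = 1 (W = 2 - 1*1 = 2 - 1 = 1)
n = -6 (n = -6*1 = -6)
h(a, g) = ½ (h(a, g) = 1/2 = ½)
O(D, R) = ½
(B(0, 6 - 1*(-3))*O(I(-1, 5), -1))*(-10) = ((6 - 1*(-3))*(½))*(-10) = ((6 + 3)*(½))*(-10) = (9*(½))*(-10) = (9/2)*(-10) = -45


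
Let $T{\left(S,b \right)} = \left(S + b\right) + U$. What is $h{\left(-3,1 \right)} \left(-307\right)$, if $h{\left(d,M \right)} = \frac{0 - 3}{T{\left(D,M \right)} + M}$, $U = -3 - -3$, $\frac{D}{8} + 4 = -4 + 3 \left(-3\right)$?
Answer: $- \frac{921}{134} \approx -6.8731$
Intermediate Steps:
$D = -136$ ($D = -32 + 8 \left(-4 + 3 \left(-3\right)\right) = -32 + 8 \left(-4 - 9\right) = -32 + 8 \left(-13\right) = -32 - 104 = -136$)
$U = 0$ ($U = -3 + 3 = 0$)
$T{\left(S,b \right)} = S + b$ ($T{\left(S,b \right)} = \left(S + b\right) + 0 = S + b$)
$h{\left(d,M \right)} = - \frac{3}{-136 + 2 M}$ ($h{\left(d,M \right)} = \frac{0 - 3}{\left(-136 + M\right) + M} = - \frac{3}{-136 + 2 M}$)
$h{\left(-3,1 \right)} \left(-307\right) = - \frac{3}{-136 + 2 \cdot 1} \left(-307\right) = - \frac{3}{-136 + 2} \left(-307\right) = - \frac{3}{-134} \left(-307\right) = \left(-3\right) \left(- \frac{1}{134}\right) \left(-307\right) = \frac{3}{134} \left(-307\right) = - \frac{921}{134}$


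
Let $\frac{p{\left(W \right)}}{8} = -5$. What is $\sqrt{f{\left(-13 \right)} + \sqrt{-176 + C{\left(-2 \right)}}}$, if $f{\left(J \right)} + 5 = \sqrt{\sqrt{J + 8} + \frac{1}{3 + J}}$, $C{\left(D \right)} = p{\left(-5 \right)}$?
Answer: $\frac{\sqrt{-500 + 10 \sqrt{10} \sqrt{-1 + 10 i \sqrt{5}} + 600 i \sqrt{6}}}{10} \approx 2.4802 + 3.1808 i$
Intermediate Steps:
$p{\left(W \right)} = -40$ ($p{\left(W \right)} = 8 \left(-5\right) = -40$)
$C{\left(D \right)} = -40$
$f{\left(J \right)} = -5 + \sqrt{\frac{1}{3 + J} + \sqrt{8 + J}}$ ($f{\left(J \right)} = -5 + \sqrt{\sqrt{J + 8} + \frac{1}{3 + J}} = -5 + \sqrt{\sqrt{8 + J} + \frac{1}{3 + J}} = -5 + \sqrt{\frac{1}{3 + J} + \sqrt{8 + J}}$)
$\sqrt{f{\left(-13 \right)} + \sqrt{-176 + C{\left(-2 \right)}}} = \sqrt{\left(-5 + \sqrt{\frac{1 + \sqrt{8 - 13} \left(3 - 13\right)}{3 - 13}}\right) + \sqrt{-176 - 40}} = \sqrt{\left(-5 + \sqrt{\frac{1 + \sqrt{-5} \left(-10\right)}{-10}}\right) + \sqrt{-216}} = \sqrt{\left(-5 + \sqrt{- \frac{1 + i \sqrt{5} \left(-10\right)}{10}}\right) + 6 i \sqrt{6}} = \sqrt{\left(-5 + \sqrt{- \frac{1 - 10 i \sqrt{5}}{10}}\right) + 6 i \sqrt{6}} = \sqrt{\left(-5 + \sqrt{- \frac{1}{10} + i \sqrt{5}}\right) + 6 i \sqrt{6}} = \sqrt{-5 + \sqrt{- \frac{1}{10} + i \sqrt{5}} + 6 i \sqrt{6}}$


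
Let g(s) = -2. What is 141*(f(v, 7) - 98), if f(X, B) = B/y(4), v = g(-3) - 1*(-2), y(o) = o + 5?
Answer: -41125/3 ≈ -13708.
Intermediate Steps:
y(o) = 5 + o
v = 0 (v = -2 - 1*(-2) = -2 + 2 = 0)
f(X, B) = B/9 (f(X, B) = B/(5 + 4) = B/9)
141*(f(v, 7) - 98) = 141*((1/9)*7 - 98) = 141*(7/9 - 98) = 141*(-875/9) = -41125/3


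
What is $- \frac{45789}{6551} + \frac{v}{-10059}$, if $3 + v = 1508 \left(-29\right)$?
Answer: $- \frac{174083566}{65896509} \approx -2.6418$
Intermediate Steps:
$v = -43735$ ($v = -3 + 1508 \left(-29\right) = -3 - 43732 = -43735$)
$- \frac{45789}{6551} + \frac{v}{-10059} = - \frac{45789}{6551} - \frac{43735}{-10059} = \left(-45789\right) \frac{1}{6551} - - \frac{43735}{10059} = - \frac{45789}{6551} + \frac{43735}{10059} = - \frac{174083566}{65896509}$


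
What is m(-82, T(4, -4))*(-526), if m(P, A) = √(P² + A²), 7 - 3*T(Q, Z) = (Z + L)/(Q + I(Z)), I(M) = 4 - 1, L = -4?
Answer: -526*√329837/7 ≈ -43156.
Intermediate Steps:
I(M) = 3
T(Q, Z) = 7/3 - (-4 + Z)/(3*(3 + Q)) (T(Q, Z) = 7/3 - (Z - 4)/(3*(Q + 3)) = 7/3 - (-4 + Z)/(3*(3 + Q)))
m(P, A) = √(A² + P²)
m(-82, T(4, -4))*(-526) = √(((25 - 1*(-4) + 7*4)/(3*(3 + 4)))² + (-82)²)*(-526) = √(((⅓)*(25 + 4 + 28)/7)² + 6724)*(-526) = √(((⅓)*(⅐)*57)² + 6724)*(-526) = √((19/7)² + 6724)*(-526) = √(361/49 + 6724)*(-526) = √(329837/49)*(-526) = (√329837/7)*(-526) = -526*√329837/7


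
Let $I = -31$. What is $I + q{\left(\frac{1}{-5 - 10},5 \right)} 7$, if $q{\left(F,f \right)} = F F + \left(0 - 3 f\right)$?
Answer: $- \frac{30593}{225} \approx -135.97$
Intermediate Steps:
$q{\left(F,f \right)} = F^{2} - 3 f$
$I + q{\left(\frac{1}{-5 - 10},5 \right)} 7 = -31 + \left(\left(\frac{1}{-5 - 10}\right)^{2} - 15\right) 7 = -31 + \left(\left(\frac{1}{-15}\right)^{2} - 15\right) 7 = -31 + \left(\left(- \frac{1}{15}\right)^{2} - 15\right) 7 = -31 + \left(\frac{1}{225} - 15\right) 7 = -31 - \frac{23618}{225} = - \frac{30593}{225}$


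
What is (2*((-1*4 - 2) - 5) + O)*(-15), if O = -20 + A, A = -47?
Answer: 1335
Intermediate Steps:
O = -67 (O = -20 - 47 = -67)
(2*((-1*4 - 2) - 5) + O)*(-15) = (2*((-1*4 - 2) - 5) - 67)*(-15) = (2*((-4 - 2) - 5) - 67)*(-15) = (2*(-6 - 5) - 67)*(-15) = (2*(-11) - 67)*(-15) = (-22 - 67)*(-15) = -89*(-15) = 1335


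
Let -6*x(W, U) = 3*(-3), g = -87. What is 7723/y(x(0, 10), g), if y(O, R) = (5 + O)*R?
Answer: -15446/1131 ≈ -13.657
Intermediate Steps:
x(W, U) = 3/2 (x(W, U) = -(-3)/2 = -1/6*(-9) = 3/2)
y(O, R) = R*(5 + O)
7723/y(x(0, 10), g) = 7723/((-87*(5 + 3/2))) = 7723/((-87*13/2)) = 7723/(-1131/2) = 7723*(-2/1131) = -15446/1131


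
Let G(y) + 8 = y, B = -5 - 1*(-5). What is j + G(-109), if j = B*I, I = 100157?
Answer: -117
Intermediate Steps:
B = 0 (B = -5 + 5 = 0)
G(y) = -8 + y
j = 0 (j = 0*100157 = 0)
j + G(-109) = 0 + (-8 - 109) = 0 - 117 = -117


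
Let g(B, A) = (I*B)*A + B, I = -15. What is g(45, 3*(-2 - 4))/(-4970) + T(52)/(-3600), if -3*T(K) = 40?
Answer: -164384/67095 ≈ -2.4500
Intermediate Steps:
g(B, A) = B - 15*A*B (g(B, A) = (-15*B)*A + B = -15*A*B + B = B - 15*A*B)
T(K) = -40/3 (T(K) = -1/3*40 = -40/3)
g(45, 3*(-2 - 4))/(-4970) + T(52)/(-3600) = (45*(1 - 45*(-2 - 4)))/(-4970) - 40/3/(-3600) = (45*(1 - 45*(-6)))*(-1/4970) - 40/3*(-1/3600) = (45*(1 - 15*(-18)))*(-1/4970) + 1/270 = (45*(1 + 270))*(-1/4970) + 1/270 = (45*271)*(-1/4970) + 1/270 = 12195*(-1/4970) + 1/270 = -2439/994 + 1/270 = -164384/67095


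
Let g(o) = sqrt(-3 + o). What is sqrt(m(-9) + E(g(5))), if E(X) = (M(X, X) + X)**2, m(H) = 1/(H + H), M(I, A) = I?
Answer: sqrt(286)/6 ≈ 2.8186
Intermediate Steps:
m(H) = 1/(2*H)
E(X) = 4*X**2 (E(X) = (X + X)**2 = (2*X)**2 = 4*X**2)
sqrt(m(-9) + E(g(5))) = sqrt((1/2)/(-9) + 4*(sqrt(-3 + 5))**2) = sqrt((1/2)*(-1/9) + 4*(sqrt(2))**2) = sqrt(-1/18 + 4*2) = sqrt(-1/18 + 8) = sqrt(143/18) = sqrt(286)/6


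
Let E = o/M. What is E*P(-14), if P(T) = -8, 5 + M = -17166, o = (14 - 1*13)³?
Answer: 8/17171 ≈ 0.00046590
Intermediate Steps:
o = 1 (o = (14 - 13)³ = 1³ = 1)
M = -17171 (M = -5 - 17166 = -17171)
E = -1/17171 (E = 1/(-17171) = 1*(-1/17171) = -1/17171 ≈ -5.8238e-5)
E*P(-14) = -1/17171*(-8) = 8/17171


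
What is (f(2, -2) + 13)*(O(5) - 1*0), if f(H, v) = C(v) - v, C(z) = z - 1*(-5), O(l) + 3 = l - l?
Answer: -54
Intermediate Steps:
O(l) = -3 (O(l) = -3 + (l - l) = -3 + 0 = -3)
C(z) = 5 + z (C(z) = z + 5 = 5 + z)
f(H, v) = 5 (f(H, v) = (5 + v) - v = 5)
(f(2, -2) + 13)*(O(5) - 1*0) = (5 + 13)*(-3 - 1*0) = 18*(-3 + 0) = 18*(-3) = -54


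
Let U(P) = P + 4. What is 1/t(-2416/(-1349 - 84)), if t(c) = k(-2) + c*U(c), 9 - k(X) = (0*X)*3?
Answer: 2053489/38166969 ≈ 0.053803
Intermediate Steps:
U(P) = 4 + P
k(X) = 9 (k(X) = 9 - 0*X*3 = 9 - 0*3 = 9 - 1*0 = 9 + 0 = 9)
t(c) = 9 + c*(4 + c)
1/t(-2416/(-1349 - 84)) = 1/(9 + (-2416/(-1349 - 84))*(4 - 2416/(-1349 - 84))) = 1/(9 + (-2416/(-1433))*(4 - 2416/(-1433))) = 1/(9 + (-2416*(-1/1433))*(4 - 2416*(-1/1433))) = 1/(9 + 2416*(4 + 2416/1433)/1433) = 1/(9 + (2416/1433)*(8148/1433)) = 1/(9 + 19685568/2053489) = 1/(38166969/2053489) = 2053489/38166969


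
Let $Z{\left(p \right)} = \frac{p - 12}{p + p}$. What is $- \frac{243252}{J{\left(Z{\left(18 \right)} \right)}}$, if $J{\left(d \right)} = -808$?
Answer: $\frac{60813}{202} \approx 301.05$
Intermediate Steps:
$Z{\left(p \right)} = \frac{-12 + p}{2 p}$
$- \frac{243252}{J{\left(Z{\left(18 \right)} \right)}} = - \frac{243252}{-808} = \left(-243252\right) \left(- \frac{1}{808}\right) = \frac{60813}{202}$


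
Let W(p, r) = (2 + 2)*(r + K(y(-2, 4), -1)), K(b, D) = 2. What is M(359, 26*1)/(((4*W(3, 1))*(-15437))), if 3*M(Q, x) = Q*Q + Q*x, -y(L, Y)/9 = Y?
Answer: -385/6192 ≈ -0.062177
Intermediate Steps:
y(L, Y) = -9*Y
W(p, r) = 8 + 4*r (W(p, r) = (2 + 2)*(r + 2) = 4*(2 + r) = 8 + 4*r)
M(Q, x) = Q²/3 + Q*x/3 (M(Q, x) = (Q*Q + Q*x)/3 = (Q² + Q*x)/3 = Q²/3 + Q*x/3)
M(359, 26*1)/(((4*W(3, 1))*(-15437))) = ((⅓)*359*(359 + 26*1))/(((4*(8 + 4*1))*(-15437))) = ((⅓)*359*(359 + 26))/(((4*(8 + 4))*(-15437))) = ((⅓)*359*385)/(((4*12)*(-15437))) = 138215/(3*((48*(-15437)))) = (138215/3)/(-740976) = (138215/3)*(-1/740976) = -385/6192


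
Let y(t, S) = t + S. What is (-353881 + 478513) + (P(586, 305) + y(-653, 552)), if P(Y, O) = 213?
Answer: 124744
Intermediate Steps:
y(t, S) = S + t
(-353881 + 478513) + (P(586, 305) + y(-653, 552)) = (-353881 + 478513) + (213 + (552 - 653)) = 124632 + (213 - 101) = 124632 + 112 = 124744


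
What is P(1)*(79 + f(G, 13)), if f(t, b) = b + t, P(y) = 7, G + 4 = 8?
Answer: 672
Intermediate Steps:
G = 4 (G = -4 + 8 = 4)
P(1)*(79 + f(G, 13)) = 7*(79 + (13 + 4)) = 7*(79 + 17) = 7*96 = 672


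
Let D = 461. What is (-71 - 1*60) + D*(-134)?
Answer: -61905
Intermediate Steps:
(-71 - 1*60) + D*(-134) = (-71 - 1*60) + 461*(-134) = (-71 - 60) - 61774 = -131 - 61774 = -61905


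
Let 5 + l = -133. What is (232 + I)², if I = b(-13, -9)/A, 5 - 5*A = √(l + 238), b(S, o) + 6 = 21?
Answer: 47089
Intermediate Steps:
l = -138 (l = -5 - 133 = -138)
b(S, o) = 15 (b(S, o) = -6 + 21 = 15)
A = -1 (A = 1 - √(-138 + 238)/5 = 1 - √100/5 = 1 - ⅕*10 = 1 - 2 = -1)
I = -15 (I = 15/(-1) = 15*(-1) = -15)
(232 + I)² = (232 - 15)² = 217² = 47089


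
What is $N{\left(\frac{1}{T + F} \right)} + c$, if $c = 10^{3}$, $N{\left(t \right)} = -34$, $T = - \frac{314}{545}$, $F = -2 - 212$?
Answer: $966$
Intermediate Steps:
$F = -214$
$T = - \frac{314}{545}$ ($T = \left(-314\right) \frac{1}{545} = - \frac{314}{545} \approx -0.57615$)
$c = 1000$
$N{\left(\frac{1}{T + F} \right)} + c = -34 + 1000 = 966$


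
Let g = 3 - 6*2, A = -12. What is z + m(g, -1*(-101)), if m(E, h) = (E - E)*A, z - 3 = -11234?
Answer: -11231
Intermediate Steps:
z = -11231 (z = 3 - 11234 = -11231)
g = -9 (g = 3 - 12 = -9)
m(E, h) = 0 (m(E, h) = (E - E)*(-12) = 0*(-12) = 0)
z + m(g, -1*(-101)) = -11231 + 0 = -11231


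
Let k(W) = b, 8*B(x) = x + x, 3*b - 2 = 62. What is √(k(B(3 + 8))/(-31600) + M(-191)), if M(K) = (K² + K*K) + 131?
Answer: √102639016977/1185 ≈ 270.36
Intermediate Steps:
M(K) = 131 + 2*K² (M(K) = (K² + K²) + 131 = 2*K² + 131 = 131 + 2*K²)
b = 64/3 (b = ⅔ + (⅓)*62 = ⅔ + 62/3 = 64/3 ≈ 21.333)
B(x) = x/4 (B(x) = (x + x)/8 = (2*x)/8 = x/4)
k(W) = 64/3
√(k(B(3 + 8))/(-31600) + M(-191)) = √((64/3)/(-31600) + (131 + 2*(-191)²)) = √((64/3)*(-1/31600) + (131 + 2*36481)) = √(-4/5925 + (131 + 72962)) = √(-4/5925 + 73093) = √(433076021/5925) = √102639016977/1185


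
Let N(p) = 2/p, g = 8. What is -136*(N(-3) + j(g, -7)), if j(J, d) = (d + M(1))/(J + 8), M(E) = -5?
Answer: 578/3 ≈ 192.67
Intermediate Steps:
j(J, d) = (-5 + d)/(8 + J) (j(J, d) = (d - 5)/(J + 8) = (-5 + d)/(8 + J))
-136*(N(-3) + j(g, -7)) = -136*(2/(-3) + (-5 - 7)/(8 + 8)) = -136*(2*(-⅓) - 12/16) = -136*(-⅔ + (1/16)*(-12)) = -136*(-⅔ - ¾) = -136*(-17/12) = 578/3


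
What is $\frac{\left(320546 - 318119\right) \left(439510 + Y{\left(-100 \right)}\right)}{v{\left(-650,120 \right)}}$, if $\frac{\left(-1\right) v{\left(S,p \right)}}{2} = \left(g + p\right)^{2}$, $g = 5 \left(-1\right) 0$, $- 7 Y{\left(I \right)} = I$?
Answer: $- \frac{248902603}{6720} \approx -37039.0$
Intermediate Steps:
$Y{\left(I \right)} = - \frac{I}{7}$
$g = 0$ ($g = \left(-5\right) 0 = 0$)
$v{\left(S,p \right)} = - 2 p^{2}$ ($v{\left(S,p \right)} = - 2 \left(0 + p\right)^{2} = - 2 p^{2}$)
$\frac{\left(320546 - 318119\right) \left(439510 + Y{\left(-100 \right)}\right)}{v{\left(-650,120 \right)}} = \frac{\left(320546 - 318119\right) \left(439510 - - \frac{100}{7}\right)}{\left(-2\right) 120^{2}} = \frac{2427 \left(439510 + \frac{100}{7}\right)}{\left(-2\right) 14400} = \frac{2427 \cdot \frac{3076670}{7}}{-28800} = \frac{7467078090}{7} \left(- \frac{1}{28800}\right) = - \frac{248902603}{6720}$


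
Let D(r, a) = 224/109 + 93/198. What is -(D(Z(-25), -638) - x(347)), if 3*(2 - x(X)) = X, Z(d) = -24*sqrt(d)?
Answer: -278627/2398 ≈ -116.19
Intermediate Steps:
x(X) = 2 - X/3
D(r, a) = 18163/7194 (D(r, a) = 224*(1/109) + 93*(1/198) = 224/109 + 31/66 = 18163/7194)
-(D(Z(-25), -638) - x(347)) = -(18163/7194 - (2 - 1/3*347)) = -(18163/7194 - (2 - 347/3)) = -(18163/7194 - 1*(-341/3)) = -(18163/7194 + 341/3) = -1*278627/2398 = -278627/2398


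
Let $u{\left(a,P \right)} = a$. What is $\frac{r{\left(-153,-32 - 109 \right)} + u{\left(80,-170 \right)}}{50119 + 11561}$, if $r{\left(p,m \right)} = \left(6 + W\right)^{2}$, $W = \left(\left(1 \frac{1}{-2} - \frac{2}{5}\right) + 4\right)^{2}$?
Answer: $\frac{1078907}{205600000} \approx 0.0052476$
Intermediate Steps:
$W = \frac{961}{100}$ ($W = \left(\left(1 \left(- \frac{1}{2}\right) - \frac{2}{5}\right) + 4\right)^{2} = \left(\left(- \frac{1}{2} - \frac{2}{5}\right) + 4\right)^{2} = \left(- \frac{9}{10} + 4\right)^{2} = \left(\frac{31}{10}\right)^{2} = \frac{961}{100} \approx 9.61$)
$r{\left(p,m \right)} = \frac{2436721}{10000}$ ($r{\left(p,m \right)} = \left(6 + \frac{961}{100}\right)^{2} = \left(\frac{1561}{100}\right)^{2} = \frac{2436721}{10000}$)
$\frac{r{\left(-153,-32 - 109 \right)} + u{\left(80,-170 \right)}}{50119 + 11561} = \frac{\frac{2436721}{10000} + 80}{50119 + 11561} = \frac{3236721}{10000 \cdot 61680} = \frac{3236721}{10000} \cdot \frac{1}{61680} = \frac{1078907}{205600000}$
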